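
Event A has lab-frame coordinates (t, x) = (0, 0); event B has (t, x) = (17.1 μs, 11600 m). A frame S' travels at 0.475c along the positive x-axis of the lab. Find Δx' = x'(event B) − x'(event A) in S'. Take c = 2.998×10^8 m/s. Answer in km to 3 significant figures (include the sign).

Δx' ≈ 10.4 km

γ = 1/√(1 − 0.475²) = 1.1364
Δx' = γ(Δx − vΔt) = 1.1364 × (11600 m − 0.475×(2.998×10^8 m/s)×17.1×10^-6 s)
= 1.1364 × (9164.9 m) = 10.4 km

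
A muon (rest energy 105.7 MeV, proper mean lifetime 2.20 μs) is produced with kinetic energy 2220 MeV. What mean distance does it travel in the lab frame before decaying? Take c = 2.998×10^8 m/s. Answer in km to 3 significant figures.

d ≈ 14.5 km

γ = 1 + K/(m₀c²) = 1 + 2220/105.7 = 22.003
β = √(1 − 1/γ²) = 0.99897
Dilated lifetime: γτ₀ = 22.003 × 2.20 μs = 48.406 μs
d = βc·γτ₀ = 0.99897 × (2.998×10^8 m/s) × 4.8406×10^-5 s = 14.5 km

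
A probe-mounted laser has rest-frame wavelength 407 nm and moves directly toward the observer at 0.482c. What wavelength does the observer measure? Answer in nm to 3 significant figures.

λ_obs ≈ 241 nm

Relativistic Doppler: λ_obs = λ_src √((1−β)/(1+β))
= 407 × √(0.51800/1.4820) = 407 × 0.59121 = 241 nm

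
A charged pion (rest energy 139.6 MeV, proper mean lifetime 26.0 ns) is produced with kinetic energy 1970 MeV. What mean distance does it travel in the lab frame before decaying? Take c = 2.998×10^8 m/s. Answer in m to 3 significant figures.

d ≈ 118 m

γ = 1 + K/(m₀c²) = 1 + 1970/139.6 = 15.112
β = √(1 − 1/γ²) = 0.99781
Dilated lifetime: γτ₀ = 15.112 × 26.0 ns = 392.91 ns
d = βc·γτ₀ = 0.99781 × (2.998×10^8 m/s) × 3.9291×10^-7 s = 118 m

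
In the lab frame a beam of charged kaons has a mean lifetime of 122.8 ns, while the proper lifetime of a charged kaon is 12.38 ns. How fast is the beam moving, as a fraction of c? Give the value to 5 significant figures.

γ = Δt/τ₀ = 122.8/12.38 = 9.919225
β = √(1 − 1/γ²) = √(1 − 1/9.919225²) = 0.99491

β ≈ 0.99491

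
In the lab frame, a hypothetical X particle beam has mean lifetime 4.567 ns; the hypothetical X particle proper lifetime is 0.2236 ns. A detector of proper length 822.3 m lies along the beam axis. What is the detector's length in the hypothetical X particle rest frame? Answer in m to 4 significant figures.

L ≈ 40.26 m

Time dilation ⇒ γ = Δt/τ₀ = 4.567/0.2236 = 20.4249
Length contraction: L = L₀/γ = 822.3/20.4249 = 40.26 m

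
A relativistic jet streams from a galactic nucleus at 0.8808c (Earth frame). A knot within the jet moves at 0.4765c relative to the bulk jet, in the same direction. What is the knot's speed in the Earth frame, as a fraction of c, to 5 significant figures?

Relativistic velocity addition: u = (u' + v)/(1 + u'v/c²)
= (0.4765 + 0.8808)/(1 + 0.4765×0.8808) = 1.3573/1.419701 = 0.95605

u ≈ 0.95605c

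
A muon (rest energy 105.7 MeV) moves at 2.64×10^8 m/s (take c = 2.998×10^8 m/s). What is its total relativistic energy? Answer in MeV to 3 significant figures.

β = v/c = 2.64×10^8 / 2.998×10^8 = 0.88059
γ = 1/√(1 − 0.88059²) = 2.1102
E = γm₀c² = 2.1102 × 105.7 MeV = 223 MeV

E ≈ 223 MeV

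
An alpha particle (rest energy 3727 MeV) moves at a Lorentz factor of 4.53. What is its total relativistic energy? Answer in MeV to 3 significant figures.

E ≈ 16900 MeV

γ = 4.53 (given)
E = γm₀c² = 4.53 × 3727 MeV = 16900 MeV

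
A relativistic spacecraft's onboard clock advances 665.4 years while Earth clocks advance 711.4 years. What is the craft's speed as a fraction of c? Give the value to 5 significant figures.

β ≈ 0.35375

γ = Δt/τ₀ = 711.4/665.4 = 1.069131
β = √(1 − 1/γ²) = √(1 − 1/1.069131²) = 0.35375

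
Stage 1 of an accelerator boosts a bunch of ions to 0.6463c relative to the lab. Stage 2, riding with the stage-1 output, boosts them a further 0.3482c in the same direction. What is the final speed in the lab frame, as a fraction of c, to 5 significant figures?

Compose boost 2: (0.3482 + 0.6463)/(1 + 0.3482×0.6463) = 0.99450/1.225042 = 0.81181

u ≈ 0.81181c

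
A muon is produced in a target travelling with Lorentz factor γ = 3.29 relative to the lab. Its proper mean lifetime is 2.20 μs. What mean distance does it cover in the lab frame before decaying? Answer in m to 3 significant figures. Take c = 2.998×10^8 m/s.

β = √(1 − 1/γ²) = √(1 − 1/3.29²) = 0.95269
Dilated lifetime: Δt = γτ₀ = 3.29 × 2.20 μs = 7.2380 μs
d = vΔt = 0.95269c × 7.2380 μs = 2.8562×10^8 m/s × 7.2380×10^-6 s = 2070 m

d ≈ 2070 m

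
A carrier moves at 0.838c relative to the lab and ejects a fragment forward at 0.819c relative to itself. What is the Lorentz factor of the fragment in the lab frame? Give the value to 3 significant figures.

γ ≈ 5.39

u_lab = (0.819 + 0.838)/(1 + 0.819×0.838) = 1.657/1.68632 = 0.982612
γ = 1/√(1 − 0.982612²) = 5.39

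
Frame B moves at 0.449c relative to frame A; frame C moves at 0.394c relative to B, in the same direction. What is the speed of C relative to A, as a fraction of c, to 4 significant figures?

u ≈ 0.7163c

Compose boost 2: (0.394 + 0.449)/(1 + 0.394×0.449) = 0.8430/1.17691 = 0.7163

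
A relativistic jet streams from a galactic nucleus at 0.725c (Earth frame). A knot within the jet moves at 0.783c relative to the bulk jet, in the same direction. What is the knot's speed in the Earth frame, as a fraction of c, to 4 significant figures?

u ≈ 0.9619c

Relativistic velocity addition: u = (u' + v)/(1 + u'v/c²)
= (0.783 + 0.725)/(1 + 0.783×0.725) = 1.508/1.56767 = 0.9619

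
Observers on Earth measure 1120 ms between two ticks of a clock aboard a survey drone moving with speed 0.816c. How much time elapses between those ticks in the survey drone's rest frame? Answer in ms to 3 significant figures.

γ = 1/√(1 − 0.816²) = 1.7299
Proper time: τ₀ = Δt/γ = 1120/1.7299 = 647 ms

τ₀ ≈ 647 ms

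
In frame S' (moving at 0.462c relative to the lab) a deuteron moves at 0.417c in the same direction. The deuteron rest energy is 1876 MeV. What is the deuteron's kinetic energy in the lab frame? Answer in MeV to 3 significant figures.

K ≈ 900 MeV

u_lab = (0.417 + 0.462)/(1 + 0.417×0.462) = 0.737012
γ = 1/√(1 − 0.737012²) = 1.4796
K = (γ − 1)m₀c² = (1.4796 − 1) × 1876 = 0.47955 × 1876 = 900 MeV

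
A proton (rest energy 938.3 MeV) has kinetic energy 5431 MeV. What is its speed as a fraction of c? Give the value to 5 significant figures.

β ≈ 0.98909

γ = 1 + K/(m₀c²) = 1 + 5431/938.3 = 6.788127
β = √(1 − 1/γ²) = 0.98909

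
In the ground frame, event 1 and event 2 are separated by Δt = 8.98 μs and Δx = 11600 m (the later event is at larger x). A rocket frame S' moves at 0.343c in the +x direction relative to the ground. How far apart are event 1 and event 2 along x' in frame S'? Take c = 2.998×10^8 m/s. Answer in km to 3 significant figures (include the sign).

Δx' ≈ 11.4 km

γ = 1/√(1 − 0.343²) = 1.0646
Δx' = γ(Δx − vΔt) = 1.0646 × (11600 m − 0.343×(2.998×10^8 m/s)×8.98×10^-6 s)
= 1.0646 × (10677 m) = 11.4 km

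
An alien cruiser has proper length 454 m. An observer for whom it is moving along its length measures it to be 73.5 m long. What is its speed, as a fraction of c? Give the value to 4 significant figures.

γ = L₀/L = 454/73.5 = 6.17687
β = √(1 − 1/γ²) = 0.9868

β ≈ 0.9868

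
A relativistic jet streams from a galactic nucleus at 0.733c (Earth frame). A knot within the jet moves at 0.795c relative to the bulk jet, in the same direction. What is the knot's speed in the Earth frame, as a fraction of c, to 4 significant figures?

u ≈ 0.9654c

Relativistic velocity addition: u = (u' + v)/(1 + u'v/c²)
= (0.795 + 0.733)/(1 + 0.795×0.733) = 1.528/1.58274 = 0.9654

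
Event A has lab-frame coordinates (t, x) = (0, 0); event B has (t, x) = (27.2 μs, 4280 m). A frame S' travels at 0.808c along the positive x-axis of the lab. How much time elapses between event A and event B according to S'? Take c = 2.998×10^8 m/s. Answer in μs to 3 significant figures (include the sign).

Δt' ≈ 26.6 μs

γ = 1/√(1 − 0.808²) = 1.6973
Δt' = γ(Δt − vΔx/c²) = 1.6973 × (27.2 μs − 0.808×4280 m / (2.998×10^8 m/s))
= 1.6973 × (15.665 μs) = 26.6 μs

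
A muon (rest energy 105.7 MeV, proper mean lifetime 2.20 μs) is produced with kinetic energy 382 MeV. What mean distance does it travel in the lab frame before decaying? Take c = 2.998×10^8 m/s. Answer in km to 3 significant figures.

d ≈ 2.97 km

γ = 1 + K/(m₀c²) = 1 + 382/105.7 = 4.6140
β = √(1 − 1/γ²) = 0.97623
Dilated lifetime: γτ₀ = 4.6140 × 2.20 μs = 10.151 μs
d = βc·γτ₀ = 0.97623 × (2.998×10^8 m/s) × 1.0151×10^-5 s = 2.97 km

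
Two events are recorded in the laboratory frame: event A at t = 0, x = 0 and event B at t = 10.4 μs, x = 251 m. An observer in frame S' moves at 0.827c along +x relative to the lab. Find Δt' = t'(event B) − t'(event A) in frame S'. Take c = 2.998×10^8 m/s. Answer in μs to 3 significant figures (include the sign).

γ = 1/√(1 − 0.827²) = 1.7787
Δt' = γ(Δt − vΔx/c²) = 1.7787 × (10.4 μs − 0.827×251 m / (2.998×10^8 m/s))
= 1.7787 × (9.7076 μs) = 17.3 μs

Δt' ≈ 17.3 μs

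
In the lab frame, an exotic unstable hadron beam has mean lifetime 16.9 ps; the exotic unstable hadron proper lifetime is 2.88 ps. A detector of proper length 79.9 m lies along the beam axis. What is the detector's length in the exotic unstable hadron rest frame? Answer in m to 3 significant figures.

L ≈ 13.6 m

Time dilation ⇒ γ = Δt/τ₀ = 16.9/2.88 = 5.8681
Length contraction: L = L₀/γ = 79.9/5.8681 = 13.6 m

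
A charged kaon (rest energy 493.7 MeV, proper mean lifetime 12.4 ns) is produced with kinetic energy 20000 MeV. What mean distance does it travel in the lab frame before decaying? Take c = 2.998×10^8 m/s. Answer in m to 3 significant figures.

γ = 1 + K/(m₀c²) = 1 + 20000/493.7 = 41.510
β = √(1 − 1/γ²) = 0.99971
Dilated lifetime: γτ₀ = 41.510 × 12.4 ns = 514.73 ns
d = βc·γτ₀ = 0.99971 × (2.998×10^8 m/s) × 5.1473×10^-7 s = 154 m

d ≈ 154 m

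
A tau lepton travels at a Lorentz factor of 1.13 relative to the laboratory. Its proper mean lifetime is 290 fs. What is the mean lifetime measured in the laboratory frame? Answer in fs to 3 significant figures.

Δt ≈ 328 fs

γ = 1.13 (given)
Time dilation: Δt = γτ₀ = 1.13 × 290 fs = 328 fs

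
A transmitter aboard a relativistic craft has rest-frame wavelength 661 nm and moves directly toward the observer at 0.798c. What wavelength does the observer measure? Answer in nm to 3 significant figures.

λ_obs ≈ 222 nm

Relativistic Doppler: λ_obs = λ_src √((1−β)/(1+β))
= 661 × √(0.20200/1.7980) = 661 × 0.33518 = 222 nm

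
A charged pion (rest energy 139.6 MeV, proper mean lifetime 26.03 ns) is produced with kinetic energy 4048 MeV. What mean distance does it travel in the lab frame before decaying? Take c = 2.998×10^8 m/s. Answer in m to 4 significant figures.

γ = 1 + K/(m₀c²) = 1 + 4048/139.6 = 29.9971
β = √(1 − 1/γ²) = 0.999444
Dilated lifetime: γτ₀ = 29.9971 × 26.03 ns = 780.825 ns
d = βc·γτ₀ = 0.999444 × (2.998×10^8 m/s) × 7.80825×10^-7 s = 234.0 m

d ≈ 234.0 m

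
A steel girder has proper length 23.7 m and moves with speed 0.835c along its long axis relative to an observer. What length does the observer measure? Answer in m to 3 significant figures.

L ≈ 13.0 m

γ = 1/√(1 − 0.835²) = 1.8174
Length contraction: L = L₀/γ = 23.7/1.8174 = 13.0 m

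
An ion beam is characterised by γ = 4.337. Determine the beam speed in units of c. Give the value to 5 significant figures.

β = √(1 − 1/γ²) = √(1 − 1/4.337²) = √(0.9468356) = 0.97305

β ≈ 0.97305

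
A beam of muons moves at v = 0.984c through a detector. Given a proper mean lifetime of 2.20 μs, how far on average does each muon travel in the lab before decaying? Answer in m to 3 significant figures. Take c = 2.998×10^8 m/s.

γ = 1/√(1 − 0.984²) = 5.6127
Dilated lifetime: Δt = γτ₀ = 5.6127 × 2.20 μs = 12.348 μs
d = vΔt = 0.984c × 12.348 μs = 2.9500×10^8 m/s × 1.2348×10^-5 s = 3640 m

d ≈ 3640 m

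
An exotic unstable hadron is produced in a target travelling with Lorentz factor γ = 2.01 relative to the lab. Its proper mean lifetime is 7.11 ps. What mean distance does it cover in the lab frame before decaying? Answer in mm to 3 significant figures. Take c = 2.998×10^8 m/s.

d ≈ 3.72 mm

β = √(1 − 1/γ²) = √(1 − 1/2.01²) = 0.86746
Dilated lifetime: Δt = γτ₀ = 2.01 × 7.11 ps = 14.291 ps
d = vΔt = 0.86746c × 14.291 ps = 2.6006×10^8 m/s × 1.4291×10^-11 s = 3.72 mm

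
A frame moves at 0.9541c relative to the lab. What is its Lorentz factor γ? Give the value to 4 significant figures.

γ ≈ 3.339

γ = 1/√(1 − β²) = 1/√(1 − 0.9541²) = 1/√(0.0896932) = 3.339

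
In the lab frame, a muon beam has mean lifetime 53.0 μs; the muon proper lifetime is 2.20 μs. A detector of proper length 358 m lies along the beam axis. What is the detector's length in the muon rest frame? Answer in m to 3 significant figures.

L ≈ 14.9 m

Time dilation ⇒ γ = Δt/τ₀ = 53.0/2.20 = 24.091
Length contraction: L = L₀/γ = 358/24.091 = 14.9 m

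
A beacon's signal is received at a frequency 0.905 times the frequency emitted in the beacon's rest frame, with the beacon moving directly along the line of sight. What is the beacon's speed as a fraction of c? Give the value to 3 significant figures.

β ≈ 0.0995

f_obs/f_src = √((1−β)/(1+β)) = 0.905  ⇒  (1−β)/(1+β) = 0.81903
β = |1 − D²|/(1 + D²) = |1 − 0.81903|/(1 + 0.81903) = 0.0995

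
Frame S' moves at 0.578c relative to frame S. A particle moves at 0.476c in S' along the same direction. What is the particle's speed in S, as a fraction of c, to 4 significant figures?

u ≈ 0.8266c

Relativistic velocity addition: u = (u' + v)/(1 + u'v/c²)
= (0.476 + 0.578)/(1 + 0.476×0.578) = 1.054/1.27513 = 0.8266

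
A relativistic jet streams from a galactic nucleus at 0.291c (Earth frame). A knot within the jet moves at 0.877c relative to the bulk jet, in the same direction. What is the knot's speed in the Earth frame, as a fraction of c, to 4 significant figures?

u ≈ 0.9305c

Relativistic velocity addition: u = (u' + v)/(1 + u'v/c²)
= (0.877 + 0.291)/(1 + 0.877×0.291) = 1.168/1.25521 = 0.9305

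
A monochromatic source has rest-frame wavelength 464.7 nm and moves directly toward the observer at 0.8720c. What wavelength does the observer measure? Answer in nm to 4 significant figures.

Relativistic Doppler: λ_obs = λ_src √((1−β)/(1+β))
= 464.7 × √(0.128000/1.87200) = 464.7 × 0.261488 = 121.5 nm

λ_obs ≈ 121.5 nm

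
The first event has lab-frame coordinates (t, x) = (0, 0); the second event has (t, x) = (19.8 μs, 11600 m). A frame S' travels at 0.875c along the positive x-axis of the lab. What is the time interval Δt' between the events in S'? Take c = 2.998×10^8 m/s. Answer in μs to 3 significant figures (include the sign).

Δt' ≈ -29.0 μs

γ = 1/√(1 − 0.875²) = 2.0656
Δt' = γ(Δt − vΔx/c²) = 2.0656 × (19.8 μs − 0.875×11600 m / (2.998×10^8 m/s))
= 2.0656 × (-14.056 μs) = -29.0 μs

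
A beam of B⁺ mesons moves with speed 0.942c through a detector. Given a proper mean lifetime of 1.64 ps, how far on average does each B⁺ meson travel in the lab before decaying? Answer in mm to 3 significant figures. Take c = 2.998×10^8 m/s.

γ = 1/√(1 − 0.942²) = 2.9796
Dilated lifetime: Δt = γτ₀ = 2.9796 × 1.64 ps = 4.8866 ps
d = vΔt = 0.942c × 4.8866 ps = 2.8241×10^8 m/s × 4.8866×10^-12 s = 1.38 mm

d ≈ 1.38 mm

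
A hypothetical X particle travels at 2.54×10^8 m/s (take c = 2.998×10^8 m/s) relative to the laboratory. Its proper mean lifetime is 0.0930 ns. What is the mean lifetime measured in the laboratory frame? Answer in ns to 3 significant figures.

β = v/c = 2.54×10^8 / 2.998×10^8 = 0.84723
γ = 1/√(1 − 0.84723²) = 1.8824
Time dilation: Δt = γτ₀ = 1.8824 × 0.0930 ns = 0.175 ns

Δt ≈ 0.175 ns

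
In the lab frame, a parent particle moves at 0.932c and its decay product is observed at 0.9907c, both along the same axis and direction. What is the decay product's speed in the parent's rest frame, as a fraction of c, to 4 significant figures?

Inverse velocity addition: u' = (u − v)/(1 − uv/c²)
= (0.9907 − 0.932)/(1 − 0.9907×0.932) = 0.05870/0.0766676 = 0.7656

u' ≈ 0.7656c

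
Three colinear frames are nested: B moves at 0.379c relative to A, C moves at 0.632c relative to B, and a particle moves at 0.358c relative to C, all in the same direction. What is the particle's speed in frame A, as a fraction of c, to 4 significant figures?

u ≈ 0.9084c

Compose boost 2: (0.632 + 0.379)/(1 + 0.632×0.379) = 1.011/1.23953 = 0.815633
Compose boost 3: (0.358 + 0.815633)/(1 + 0.358×0.815633) = 1.17363/1.29200 = 0.9084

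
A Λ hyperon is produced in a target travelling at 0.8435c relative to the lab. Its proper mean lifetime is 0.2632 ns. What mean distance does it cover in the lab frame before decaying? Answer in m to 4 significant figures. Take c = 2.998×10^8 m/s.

d ≈ 0.1239 m

γ = 1/√(1 − 0.8435²) = 1.86175
Dilated lifetime: Δt = γτ₀ = 1.86175 × 0.2632 ns = 0.490012 ns
d = vΔt = 0.8435c × 0.490012 ns = 2.52881×10^8 m/s × 4.90012×10^-10 s = 0.1239 m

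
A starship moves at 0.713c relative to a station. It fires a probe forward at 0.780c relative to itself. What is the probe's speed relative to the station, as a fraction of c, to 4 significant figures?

u ≈ 0.9594c

Relativistic velocity addition: u = (u' + v)/(1 + u'v/c²)
= (0.780 + 0.713)/(1 + 0.780×0.713) = 1.493/1.55614 = 0.9594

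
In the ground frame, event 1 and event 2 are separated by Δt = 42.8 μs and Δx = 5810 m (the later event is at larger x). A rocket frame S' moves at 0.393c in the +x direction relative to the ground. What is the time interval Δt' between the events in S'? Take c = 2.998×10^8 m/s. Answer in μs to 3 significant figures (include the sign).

Δt' ≈ 38.3 μs

γ = 1/√(1 − 0.393²) = 1.0875
Δt' = γ(Δt − vΔx/c²) = 1.0875 × (42.8 μs − 0.393×5810 m / (2.998×10^8 m/s))
= 1.0875 × (35.184 μs) = 38.3 μs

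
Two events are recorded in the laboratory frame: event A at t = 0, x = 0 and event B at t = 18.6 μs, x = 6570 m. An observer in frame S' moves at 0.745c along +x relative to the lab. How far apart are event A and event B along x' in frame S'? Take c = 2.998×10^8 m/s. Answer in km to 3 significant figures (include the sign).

Δx' ≈ 3.62 km

γ = 1/√(1 − 0.745²) = 1.4991
Δx' = γ(Δx − vΔt) = 1.4991 × (6570 m − 0.745×(2.998×10^8 m/s)×18.6×10^-6 s)
= 1.4991 × (2415.7 m) = 3.62 km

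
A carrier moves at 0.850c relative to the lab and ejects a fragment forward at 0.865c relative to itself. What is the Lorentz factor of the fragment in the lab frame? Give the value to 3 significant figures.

γ ≈ 6.56

u_lab = (0.865 + 0.850)/(1 + 0.865×0.850) = 1.715/1.73525 = 0.988330
γ = 1/√(1 − 0.988330²) = 6.56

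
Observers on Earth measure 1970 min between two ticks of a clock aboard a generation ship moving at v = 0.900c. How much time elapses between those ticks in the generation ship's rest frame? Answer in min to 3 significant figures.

γ = 1/√(1 − 0.900²) = 2.2942
Proper time: τ₀ = Δt/γ = 1970/2.2942 = 859 min

τ₀ ≈ 859 min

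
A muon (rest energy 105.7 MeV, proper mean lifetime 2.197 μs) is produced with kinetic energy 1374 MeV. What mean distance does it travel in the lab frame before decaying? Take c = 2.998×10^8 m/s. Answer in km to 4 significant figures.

γ = 1 + K/(m₀c²) = 1 + 1374/105.7 = 13.9991
β = √(1 − 1/γ²) = 0.997445
Dilated lifetime: γτ₀ = 13.9991 × 2.197 μs = 30.7559 μs
d = βc·γτ₀ = 0.997445 × (2.998×10^8 m/s) × 3.07559×10^-5 s = 9.197 km

d ≈ 9.197 km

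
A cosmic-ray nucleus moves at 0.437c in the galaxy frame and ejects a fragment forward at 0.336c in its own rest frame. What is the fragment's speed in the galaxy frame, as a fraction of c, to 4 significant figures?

u ≈ 0.6740c

Compose boost 2: (0.336 + 0.437)/(1 + 0.336×0.437) = 0.7730/1.14683 = 0.6740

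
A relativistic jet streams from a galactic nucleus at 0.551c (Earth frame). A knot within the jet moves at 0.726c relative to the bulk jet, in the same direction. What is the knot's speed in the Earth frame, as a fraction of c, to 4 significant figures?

u ≈ 0.9121c

Relativistic velocity addition: u = (u' + v)/(1 + u'v/c²)
= (0.726 + 0.551)/(1 + 0.726×0.551) = 1.277/1.40003 = 0.9121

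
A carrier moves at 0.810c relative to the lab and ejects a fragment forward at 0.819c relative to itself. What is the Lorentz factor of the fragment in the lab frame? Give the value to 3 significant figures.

γ ≈ 4.94

u_lab = (0.819 + 0.810)/(1 + 0.819×0.810) = 1.629/1.66339 = 0.979325
γ = 1/√(1 − 0.979325²) = 4.94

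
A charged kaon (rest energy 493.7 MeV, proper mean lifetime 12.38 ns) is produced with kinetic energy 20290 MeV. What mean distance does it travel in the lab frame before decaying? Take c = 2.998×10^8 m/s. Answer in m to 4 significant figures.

γ = 1 + K/(m₀c²) = 1 + 20290/493.7 = 42.0978
β = √(1 − 1/γ²) = 0.999718
Dilated lifetime: γτ₀ = 42.0978 × 12.38 ns = 521.171 ns
d = βc·γτ₀ = 0.999718 × (2.998×10^8 m/s) × 5.21171×10^-7 s = 156.2 m

d ≈ 156.2 m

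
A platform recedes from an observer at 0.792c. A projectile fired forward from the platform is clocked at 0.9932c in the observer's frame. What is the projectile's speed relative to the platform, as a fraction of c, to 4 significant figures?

Inverse velocity addition: u' = (u − v)/(1 − uv/c²)
= (0.9932 − 0.792)/(1 − 0.9932×0.792) = 0.2012/0.213386 = 0.9429

u' ≈ 0.9429c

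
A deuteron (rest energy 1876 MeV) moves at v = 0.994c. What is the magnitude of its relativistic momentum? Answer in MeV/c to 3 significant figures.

p ≈ 17000 MeV/c

γ = 1/√(1 − 0.994²) = 9.1424
p = γβm₀c = 9.1424 × 0.994 × 1876 MeV/c = 17000 MeV/c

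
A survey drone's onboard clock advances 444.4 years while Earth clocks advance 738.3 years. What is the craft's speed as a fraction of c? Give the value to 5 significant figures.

γ = Δt/τ₀ = 738.3/444.4 = 1.661341
β = √(1 − 1/γ²) = √(1 − 1/1.661341²) = 0.79855

β ≈ 0.79855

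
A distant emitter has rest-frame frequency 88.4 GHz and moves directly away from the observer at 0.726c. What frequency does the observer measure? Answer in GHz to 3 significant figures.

f_obs ≈ 35.2 GHz

Relativistic Doppler: f_obs = f_src √((1−β)/(1+β))
= 88.4 × √(0.27400/1.7260) = 88.4 × 0.39843 = 35.2 GHz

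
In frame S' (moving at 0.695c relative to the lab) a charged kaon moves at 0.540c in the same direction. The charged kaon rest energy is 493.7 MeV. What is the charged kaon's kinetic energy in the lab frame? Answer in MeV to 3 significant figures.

K ≈ 628 MeV

u_lab = (0.540 + 0.695)/(1 + 0.540×0.695) = 0.897986
γ = 1/√(1 − 0.897986²) = 2.2726
K = (γ − 1)m₀c² = (2.2726 − 1) × 493.7 = 1.2726 × 493.7 = 628 MeV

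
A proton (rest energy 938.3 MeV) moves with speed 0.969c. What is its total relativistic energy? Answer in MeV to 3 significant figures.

γ = 1/√(1 − 0.969²) = 4.0476
E = γm₀c² = 4.0476 × 938.3 MeV = 3800 MeV

E ≈ 3800 MeV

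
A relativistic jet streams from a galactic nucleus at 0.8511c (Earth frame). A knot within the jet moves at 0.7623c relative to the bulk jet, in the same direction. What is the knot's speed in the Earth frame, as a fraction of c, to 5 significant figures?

u ≈ 0.97853c

Relativistic velocity addition: u = (u' + v)/(1 + u'v/c²)
= (0.7623 + 0.8511)/(1 + 0.7623×0.8511) = 1.6134/1.648794 = 0.97853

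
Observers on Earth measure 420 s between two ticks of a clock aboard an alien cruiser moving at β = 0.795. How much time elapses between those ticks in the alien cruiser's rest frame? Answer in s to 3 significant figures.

γ = 1/√(1 − 0.795²) = 1.6485
Proper time: τ₀ = Δt/γ = 420/1.6485 = 255 s

τ₀ ≈ 255 s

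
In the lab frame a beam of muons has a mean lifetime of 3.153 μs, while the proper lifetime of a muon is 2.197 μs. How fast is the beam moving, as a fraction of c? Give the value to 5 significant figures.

γ = Δt/τ₀ = 3.153/2.197 = 1.435139
β = √(1 − 1/γ²) = √(1 − 1/1.435139²) = 0.71727

β ≈ 0.71727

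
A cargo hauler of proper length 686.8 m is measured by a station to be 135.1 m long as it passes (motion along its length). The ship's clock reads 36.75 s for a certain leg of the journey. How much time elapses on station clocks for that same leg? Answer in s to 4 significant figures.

Δt ≈ 186.8 s

Length contraction ⇒ γ = L₀/L = 686.8/135.1 = 5.08364
Time dilation: Δt = γτ₀ = 5.08364 × 36.75 s = 186.8 s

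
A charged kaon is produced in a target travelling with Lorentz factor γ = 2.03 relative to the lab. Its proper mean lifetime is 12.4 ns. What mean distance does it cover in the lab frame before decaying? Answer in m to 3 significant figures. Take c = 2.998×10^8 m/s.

d ≈ 6.57 m

β = √(1 − 1/γ²) = √(1 − 1/2.03²) = 0.87025
Dilated lifetime: Δt = γτ₀ = 2.03 × 12.4 ns = 25.172 ns
d = vΔt = 0.87025c × 25.172 ns = 2.6090×10^8 m/s × 2.5172×10^-8 s = 6.57 m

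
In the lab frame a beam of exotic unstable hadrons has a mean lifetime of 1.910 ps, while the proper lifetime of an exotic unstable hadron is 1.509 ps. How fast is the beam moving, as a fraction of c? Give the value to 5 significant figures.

γ = Δt/τ₀ = 1.910/1.509 = 1.265739
β = √(1 − 1/γ²) = √(1 − 1/1.265739²) = 0.61304

β ≈ 0.61304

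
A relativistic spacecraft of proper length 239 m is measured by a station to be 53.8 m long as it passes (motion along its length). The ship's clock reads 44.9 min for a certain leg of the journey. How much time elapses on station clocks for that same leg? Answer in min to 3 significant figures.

Δt ≈ 199 min

Length contraction ⇒ γ = L₀/L = 239/53.8 = 4.4424
Time dilation: Δt = γτ₀ = 4.4424 × 44.9 min = 199 min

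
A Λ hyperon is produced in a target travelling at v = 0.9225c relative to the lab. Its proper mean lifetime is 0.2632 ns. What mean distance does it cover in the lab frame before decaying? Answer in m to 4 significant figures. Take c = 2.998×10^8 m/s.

d ≈ 0.1886 m

γ = 1/√(1 − 0.9225²) = 2.59069
Dilated lifetime: Δt = γτ₀ = 2.59069 × 0.2632 ns = 0.681870 ns
d = vΔt = 0.9225c × 0.681870 ns = 2.76566×10^8 m/s × 6.81870×10^-10 s = 0.1886 m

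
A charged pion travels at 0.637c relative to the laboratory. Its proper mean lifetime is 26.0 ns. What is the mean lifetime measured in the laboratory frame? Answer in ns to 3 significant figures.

Δt ≈ 33.7 ns

γ = 1/√(1 − 0.637²) = 1.2972
Time dilation: Δt = γτ₀ = 1.2972 × 26.0 ns = 33.7 ns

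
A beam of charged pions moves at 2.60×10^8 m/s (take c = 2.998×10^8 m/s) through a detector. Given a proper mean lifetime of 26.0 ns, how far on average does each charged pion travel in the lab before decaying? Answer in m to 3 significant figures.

d ≈ 13.6 m

β = v/c = 2.60×10^8 / 2.998×10^8 = 0.86724
γ = 1/√(1 − 0.86724²) = 2.0085
Dilated lifetime: Δt = γτ₀ = 2.0085 × 26.0 ns = 52.221 ns
d = vΔt = 0.86724c × 52.221 ns = 2.6000×10^8 m/s × 5.2221×10^-8 s = 13.6 m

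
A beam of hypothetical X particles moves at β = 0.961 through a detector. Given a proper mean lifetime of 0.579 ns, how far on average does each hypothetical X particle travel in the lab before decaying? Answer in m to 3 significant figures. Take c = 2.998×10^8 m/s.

d ≈ 0.603 m

γ = 1/√(1 − 0.961²) = 3.6160
Dilated lifetime: Δt = γτ₀ = 3.6160 × 0.579 ns = 2.0937 ns
d = vΔt = 0.961c × 2.0937 ns = 2.8811×10^8 m/s × 2.0937×10^-9 s = 0.603 m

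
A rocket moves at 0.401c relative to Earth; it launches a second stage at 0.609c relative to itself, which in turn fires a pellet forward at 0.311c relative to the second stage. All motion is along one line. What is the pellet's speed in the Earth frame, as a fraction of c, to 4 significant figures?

u ≈ 0.8964c

Compose boost 2: (0.609 + 0.401)/(1 + 0.609×0.401) = 1.010/1.24421 = 0.811761
Compose boost 3: (0.311 + 0.811761)/(1 + 0.311×0.811761) = 1.12276/1.25246 = 0.8964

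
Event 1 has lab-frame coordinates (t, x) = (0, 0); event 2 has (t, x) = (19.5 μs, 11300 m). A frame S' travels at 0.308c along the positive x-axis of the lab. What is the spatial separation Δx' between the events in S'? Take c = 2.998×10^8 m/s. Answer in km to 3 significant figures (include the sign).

Δx' ≈ 9.98 km

γ = 1/√(1 − 0.308²) = 1.0511
Δx' = γ(Δx − vΔt) = 1.0511 × (11300 m − 0.308×(2.998×10^8 m/s)×19.5×10^-6 s)
= 1.0511 × (9499.4 m) = 9.98 km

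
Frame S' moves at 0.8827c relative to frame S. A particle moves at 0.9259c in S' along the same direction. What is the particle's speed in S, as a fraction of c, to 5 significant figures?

Relativistic velocity addition: u = (u' + v)/(1 + u'v/c²)
= (0.9259 + 0.8827)/(1 + 0.9259×0.8827) = 1.8086/1.817292 = 0.99522

u ≈ 0.99522c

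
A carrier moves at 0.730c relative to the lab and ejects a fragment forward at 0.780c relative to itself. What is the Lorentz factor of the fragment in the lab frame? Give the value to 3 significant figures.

γ ≈ 3.67

u_lab = (0.780 + 0.730)/(1 + 0.780×0.730) = 1.510/1.56940 = 0.962151
γ = 1/√(1 − 0.962151²) = 3.67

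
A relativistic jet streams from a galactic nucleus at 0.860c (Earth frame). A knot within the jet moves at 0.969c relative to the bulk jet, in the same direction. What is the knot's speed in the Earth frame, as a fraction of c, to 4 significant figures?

u ≈ 0.9976c

Relativistic velocity addition: u = (u' + v)/(1 + u'v/c²)
= (0.969 + 0.860)/(1 + 0.969×0.860) = 1.829/1.83334 = 0.9976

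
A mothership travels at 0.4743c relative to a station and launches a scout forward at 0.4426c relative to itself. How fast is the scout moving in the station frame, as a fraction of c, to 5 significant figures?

u ≈ 0.75782c

Compose boost 2: (0.4426 + 0.4743)/(1 + 0.4426×0.4743) = 0.91690/1.209925 = 0.75782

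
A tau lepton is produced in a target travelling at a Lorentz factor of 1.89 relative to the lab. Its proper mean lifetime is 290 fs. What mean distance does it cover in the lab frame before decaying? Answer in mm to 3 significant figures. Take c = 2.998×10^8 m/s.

β = √(1 − 1/γ²) = √(1 − 1/1.89²) = 0.84856
Dilated lifetime: Δt = γτ₀ = 1.89 × 290 fs = 548.10 fs
d = vΔt = 0.84856c × 548.10 fs = 2.5440×10^8 m/s × 5.4810×10^-13 s = 0.139 mm

d ≈ 0.139 mm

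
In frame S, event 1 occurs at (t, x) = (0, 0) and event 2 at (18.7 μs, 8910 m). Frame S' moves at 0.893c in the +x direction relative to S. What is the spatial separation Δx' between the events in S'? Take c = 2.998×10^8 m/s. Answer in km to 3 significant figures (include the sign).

Δx' ≈ 8.67 km

γ = 1/√(1 − 0.893²) = 2.2219
Δx' = γ(Δx − vΔt) = 2.2219 × (8910 m − 0.893×(2.998×10^8 m/s)×18.7×10^-6 s)
= 2.2219 × (3903.6 m) = 8.67 km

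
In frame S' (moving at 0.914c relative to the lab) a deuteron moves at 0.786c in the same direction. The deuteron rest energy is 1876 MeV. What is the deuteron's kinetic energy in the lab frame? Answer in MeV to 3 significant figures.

K ≈ 11000 MeV

u_lab = (0.786 + 0.914)/(1 + 0.786×0.914) = 0.989290
γ = 1/√(1 − 0.989290²) = 6.8511
K = (γ − 1)m₀c² = (6.8511 − 1) × 1876 = 5.8511 × 1876 = 11000 MeV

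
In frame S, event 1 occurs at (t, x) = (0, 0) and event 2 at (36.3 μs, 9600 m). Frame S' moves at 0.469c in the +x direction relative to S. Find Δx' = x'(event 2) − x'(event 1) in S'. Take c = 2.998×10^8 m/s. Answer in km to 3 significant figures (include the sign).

γ = 1/√(1 − 0.469²) = 1.1322
Δx' = γ(Δx − vΔt) = 1.1322 × (9600 m − 0.469×(2.998×10^8 m/s)×36.3×10^-6 s)
= 1.1322 × (4496.0 m) = 5.09 km

Δx' ≈ 5.09 km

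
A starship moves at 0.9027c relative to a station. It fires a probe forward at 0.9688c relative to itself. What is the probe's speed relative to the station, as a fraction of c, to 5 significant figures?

Relativistic velocity addition: u = (u' + v)/(1 + u'v/c²)
= (0.9688 + 0.9027)/(1 + 0.9688×0.9027) = 1.8715/1.874536 = 0.99838

u ≈ 0.99838c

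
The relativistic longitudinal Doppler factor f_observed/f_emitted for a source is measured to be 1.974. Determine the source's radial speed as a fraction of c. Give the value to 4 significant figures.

f_obs/f_src = √((1+β)/(1−β)) = 1.974  ⇒  (1+β)/(1−β) = 3.89668
β = |1 − D²|/(1 + D²) = |1 − 3.89668|/(1 + 3.89668) = 0.5916

β ≈ 0.5916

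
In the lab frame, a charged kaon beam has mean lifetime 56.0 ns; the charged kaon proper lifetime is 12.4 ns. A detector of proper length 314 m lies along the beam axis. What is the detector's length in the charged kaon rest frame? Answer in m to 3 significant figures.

L ≈ 69.5 m

Time dilation ⇒ γ = Δt/τ₀ = 56.0/12.4 = 4.5161
Length contraction: L = L₀/γ = 314/4.5161 = 69.5 m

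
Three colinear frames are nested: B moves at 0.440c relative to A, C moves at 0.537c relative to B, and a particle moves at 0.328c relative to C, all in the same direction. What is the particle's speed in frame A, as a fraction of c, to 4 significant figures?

u ≈ 0.8881c

Compose boost 2: (0.537 + 0.440)/(1 + 0.537×0.440) = 0.9770/1.23628 = 0.790274
Compose boost 3: (0.328 + 0.790274)/(1 + 0.328×0.790274) = 1.11827/1.25921 = 0.8881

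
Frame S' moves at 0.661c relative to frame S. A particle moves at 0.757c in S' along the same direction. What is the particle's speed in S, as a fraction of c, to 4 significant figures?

Relativistic velocity addition: u = (u' + v)/(1 + u'v/c²)
= (0.757 + 0.661)/(1 + 0.757×0.661) = 1.418/1.50038 = 0.9451

u ≈ 0.9451c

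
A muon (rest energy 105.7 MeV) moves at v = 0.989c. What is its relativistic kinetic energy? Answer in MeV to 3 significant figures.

K ≈ 609 MeV

γ = 1/√(1 − 0.989²) = 6.7606
K = (γ − 1)m₀c² = (6.7606 − 1) × 105.7 MeV = 5.7606 × 105.7 MeV = 609 MeV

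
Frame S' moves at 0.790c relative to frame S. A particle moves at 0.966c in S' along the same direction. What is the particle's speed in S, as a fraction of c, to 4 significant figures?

Relativistic velocity addition: u = (u' + v)/(1 + u'v/c²)
= (0.966 + 0.790)/(1 + 0.966×0.790) = 1.756/1.76314 = 0.9960

u ≈ 0.9960c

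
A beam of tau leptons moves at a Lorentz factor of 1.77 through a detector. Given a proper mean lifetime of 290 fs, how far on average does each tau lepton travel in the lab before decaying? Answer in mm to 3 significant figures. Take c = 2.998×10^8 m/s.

d ≈ 0.127 mm

β = √(1 − 1/γ²) = √(1 − 1/1.77²) = 0.82511
Dilated lifetime: Δt = γτ₀ = 1.77 × 290 fs = 513.30 fs
d = vΔt = 0.82511c × 513.30 fs = 2.4737×10^8 m/s × 5.1330×10^-13 s = 0.127 mm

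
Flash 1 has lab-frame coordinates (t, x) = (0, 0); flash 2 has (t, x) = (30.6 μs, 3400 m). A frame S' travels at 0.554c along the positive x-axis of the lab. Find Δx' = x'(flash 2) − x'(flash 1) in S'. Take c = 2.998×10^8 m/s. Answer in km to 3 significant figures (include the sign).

Δx' ≈ -2.02 km

γ = 1/√(1 − 0.554²) = 1.2012
Δx' = γ(Δx − vΔt) = 1.2012 × (3400 m − 0.554×(2.998×10^8 m/s)×30.6×10^-6 s)
= 1.2012 × (-1682.3 m) = -2.02 km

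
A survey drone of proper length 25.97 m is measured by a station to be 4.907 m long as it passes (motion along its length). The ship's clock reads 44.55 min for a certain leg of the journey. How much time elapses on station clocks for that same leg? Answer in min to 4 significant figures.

Δt ≈ 235.8 min

Length contraction ⇒ γ = L₀/L = 25.97/4.907 = 5.29244
Time dilation: Δt = γτ₀ = 5.29244 × 44.55 min = 235.8 min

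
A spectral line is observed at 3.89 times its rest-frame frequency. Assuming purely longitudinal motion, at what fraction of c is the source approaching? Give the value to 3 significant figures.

f_obs/f_src = √((1+β)/(1−β)) = 3.89  ⇒  (1+β)/(1−β) = 15.132
β = |1 − D²|/(1 + D²) = |1 − 15.132|/(1 + 15.132) = 0.876

β ≈ 0.876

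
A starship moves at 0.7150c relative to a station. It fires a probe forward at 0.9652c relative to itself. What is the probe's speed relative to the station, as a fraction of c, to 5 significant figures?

u ≈ 0.99413c

Relativistic velocity addition: u = (u' + v)/(1 + u'v/c²)
= (0.9652 + 0.7150)/(1 + 0.9652×0.7150) = 1.6802/1.690118 = 0.99413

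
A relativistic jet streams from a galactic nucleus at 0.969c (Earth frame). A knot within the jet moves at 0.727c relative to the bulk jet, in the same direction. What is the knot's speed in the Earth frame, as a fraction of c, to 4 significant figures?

Relativistic velocity addition: u = (u' + v)/(1 + u'v/c²)
= (0.727 + 0.969)/(1 + 0.727×0.969) = 1.696/1.70446 = 0.9950

u ≈ 0.9950c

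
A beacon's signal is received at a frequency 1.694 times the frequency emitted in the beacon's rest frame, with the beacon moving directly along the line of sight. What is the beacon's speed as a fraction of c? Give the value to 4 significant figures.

f_obs/f_src = √((1+β)/(1−β)) = 1.694  ⇒  (1+β)/(1−β) = 2.86964
β = |1 − D²|/(1 + D²) = |1 − 2.86964|/(1 + 2.86964) = 0.4832

β ≈ 0.4832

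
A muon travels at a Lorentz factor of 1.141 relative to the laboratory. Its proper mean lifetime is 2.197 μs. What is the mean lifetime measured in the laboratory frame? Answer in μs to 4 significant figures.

Δt ≈ 2.507 μs

γ = 1.141 (given)
Time dilation: Δt = γτ₀ = 1.141 × 2.197 μs = 2.507 μs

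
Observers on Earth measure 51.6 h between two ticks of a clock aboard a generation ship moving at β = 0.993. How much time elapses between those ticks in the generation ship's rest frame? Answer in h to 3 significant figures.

τ₀ ≈ 6.09 h

γ = 1/√(1 − 0.993²) = 8.4664
Proper time: τ₀ = Δt/γ = 51.6/8.4664 = 6.09 h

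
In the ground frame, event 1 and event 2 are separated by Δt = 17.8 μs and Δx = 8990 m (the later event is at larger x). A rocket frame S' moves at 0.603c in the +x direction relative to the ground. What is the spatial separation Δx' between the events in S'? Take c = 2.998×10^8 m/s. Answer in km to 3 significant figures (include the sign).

γ = 1/√(1 − 0.603²) = 1.2535
Δx' = γ(Δx − vΔt) = 1.2535 × (8990 m − 0.603×(2.998×10^8 m/s)×17.8×10^-6 s)
= 1.2535 × (5772.1 m) = 7.24 km

Δx' ≈ 7.24 km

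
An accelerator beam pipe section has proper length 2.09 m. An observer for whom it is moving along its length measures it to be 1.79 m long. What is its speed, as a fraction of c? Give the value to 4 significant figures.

γ = L₀/L = 2.09/1.79 = 1.16760
β = √(1 − 1/γ²) = 0.5162

β ≈ 0.5162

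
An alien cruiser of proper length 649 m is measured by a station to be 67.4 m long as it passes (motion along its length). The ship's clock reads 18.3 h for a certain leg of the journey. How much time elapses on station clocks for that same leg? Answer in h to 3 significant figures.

Δt ≈ 176 h

Length contraction ⇒ γ = L₀/L = 649/67.4 = 9.6291
Time dilation: Δt = γτ₀ = 9.6291 × 18.3 h = 176 h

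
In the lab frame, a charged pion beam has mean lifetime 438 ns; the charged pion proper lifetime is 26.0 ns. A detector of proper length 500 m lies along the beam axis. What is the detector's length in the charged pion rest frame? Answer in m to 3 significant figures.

Time dilation ⇒ γ = Δt/τ₀ = 438/26.0 = 16.846
Length contraction: L = L₀/γ = 500/16.846 = 29.7 m

L ≈ 29.7 m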